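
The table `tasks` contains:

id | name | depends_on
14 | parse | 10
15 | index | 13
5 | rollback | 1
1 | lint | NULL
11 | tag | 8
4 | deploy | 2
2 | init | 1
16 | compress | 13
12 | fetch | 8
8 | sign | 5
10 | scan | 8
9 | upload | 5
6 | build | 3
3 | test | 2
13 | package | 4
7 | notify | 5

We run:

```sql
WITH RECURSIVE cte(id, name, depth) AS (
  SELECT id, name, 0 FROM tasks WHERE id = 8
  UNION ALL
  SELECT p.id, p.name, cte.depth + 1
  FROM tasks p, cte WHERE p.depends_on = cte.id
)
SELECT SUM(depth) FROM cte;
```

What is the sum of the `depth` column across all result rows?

5

Base: id=8 (sign) at depth 0.
Iteration 1: rows with depends_on in {8} -> scan (id 10, depth 1), tag (id 11, depth 1), fetch (id 12, depth 1).
Iteration 2: rows with depends_on in {10,11,12} -> parse (id 14, depth 2).
Iteration 3: no rows with depends_on in {14}; recursion stops.
SUM(depth) = 0 + 1 + 1 + 1 + 2 = 5.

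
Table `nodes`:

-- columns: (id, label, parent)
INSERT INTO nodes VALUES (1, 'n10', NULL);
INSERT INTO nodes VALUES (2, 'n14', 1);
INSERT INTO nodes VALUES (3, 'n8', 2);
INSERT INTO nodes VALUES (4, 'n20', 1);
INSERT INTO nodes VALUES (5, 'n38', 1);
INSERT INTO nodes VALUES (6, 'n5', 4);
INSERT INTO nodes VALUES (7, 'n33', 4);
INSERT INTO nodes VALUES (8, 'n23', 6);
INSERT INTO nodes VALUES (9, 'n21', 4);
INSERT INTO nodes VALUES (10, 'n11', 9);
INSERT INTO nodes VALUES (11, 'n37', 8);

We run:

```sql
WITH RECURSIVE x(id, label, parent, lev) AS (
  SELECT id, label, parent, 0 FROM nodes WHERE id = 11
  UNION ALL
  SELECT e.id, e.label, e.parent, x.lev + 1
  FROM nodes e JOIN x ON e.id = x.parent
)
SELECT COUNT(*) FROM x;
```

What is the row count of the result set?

5

Base: id=11 (n37), parent=8, lev 0.
Iteration 1: join on id=8 -> n23 (id 8, parent=6, lev 1).
Iteration 2: join on id=6 -> n5 (id 6, parent=4, lev 2).
Iteration 3: join on id=4 -> n20 (id 4, parent=1, lev 3).
Iteration 4: join on id=1 -> n10 (id 1, parent=NULL, lev 4).
Iteration 5: parent is NULL; no match; recursion stops.
Total rows emitted: 5.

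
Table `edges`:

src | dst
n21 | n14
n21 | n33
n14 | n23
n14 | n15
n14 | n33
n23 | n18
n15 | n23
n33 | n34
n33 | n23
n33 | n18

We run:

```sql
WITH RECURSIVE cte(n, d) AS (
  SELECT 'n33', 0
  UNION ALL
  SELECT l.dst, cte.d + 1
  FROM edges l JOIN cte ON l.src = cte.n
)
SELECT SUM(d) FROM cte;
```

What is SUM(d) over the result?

Base: (n33, d=0).
Iteration 1: edges from {n33} -> (n18, d=1), (n23, d=1), (n34, d=1).
Iteration 2: edges from {n18,n23,n34} -> (n18, d=2).
Iteration 3: no outgoing edges from {n18}; recursion stops.
SUM(d) = 0 + 1 + 1 + 1 + 2 = 5.

5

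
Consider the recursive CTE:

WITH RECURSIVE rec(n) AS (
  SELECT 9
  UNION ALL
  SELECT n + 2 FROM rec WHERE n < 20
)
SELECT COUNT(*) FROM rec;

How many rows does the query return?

7

Base: n=9.
Iteration 1: 9 < 20 holds -> n = 9 + 2 = 11.
Iteration 2: 11 < 20 holds -> n = 11 + 2 = 13.
Iteration 3: 13 < 20 holds -> n = 13 + 2 = 15.
Iteration 4: 15 < 20 holds -> n = 15 + 2 = 17.
Iteration 5: 17 < 20 holds -> n = 17 + 2 = 19.
Iteration 6: 19 < 20 holds -> n = 19 + 2 = 21.
Iteration 7: 21 < 20 fails; recursion stops.
Total rows emitted: 7.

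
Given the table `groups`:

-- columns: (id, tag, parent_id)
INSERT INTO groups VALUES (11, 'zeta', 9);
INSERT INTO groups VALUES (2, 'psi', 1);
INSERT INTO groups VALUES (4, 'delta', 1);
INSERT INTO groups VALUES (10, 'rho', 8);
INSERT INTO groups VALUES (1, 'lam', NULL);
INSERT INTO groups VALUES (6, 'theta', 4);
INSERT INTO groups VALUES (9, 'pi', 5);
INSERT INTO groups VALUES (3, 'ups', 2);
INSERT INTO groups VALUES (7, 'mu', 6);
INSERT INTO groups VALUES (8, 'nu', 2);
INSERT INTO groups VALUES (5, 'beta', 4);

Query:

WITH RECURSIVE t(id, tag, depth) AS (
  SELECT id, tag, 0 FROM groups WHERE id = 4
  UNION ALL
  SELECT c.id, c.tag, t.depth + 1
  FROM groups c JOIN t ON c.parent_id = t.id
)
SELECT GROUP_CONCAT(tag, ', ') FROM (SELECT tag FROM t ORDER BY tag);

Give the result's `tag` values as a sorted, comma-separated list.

Base: id=4 (delta) at depth 0.
Iteration 1: rows with parent_id in {4} -> beta (id 5, depth 1), theta (id 6, depth 1).
Iteration 2: rows with parent_id in {5,6} -> mu (id 7, depth 2), pi (id 9, depth 2).
Iteration 3: rows with parent_id in {7,9} -> zeta (id 11, depth 3).
Iteration 4: no rows with parent_id in {11}; recursion stops.

beta, delta, mu, pi, theta, zeta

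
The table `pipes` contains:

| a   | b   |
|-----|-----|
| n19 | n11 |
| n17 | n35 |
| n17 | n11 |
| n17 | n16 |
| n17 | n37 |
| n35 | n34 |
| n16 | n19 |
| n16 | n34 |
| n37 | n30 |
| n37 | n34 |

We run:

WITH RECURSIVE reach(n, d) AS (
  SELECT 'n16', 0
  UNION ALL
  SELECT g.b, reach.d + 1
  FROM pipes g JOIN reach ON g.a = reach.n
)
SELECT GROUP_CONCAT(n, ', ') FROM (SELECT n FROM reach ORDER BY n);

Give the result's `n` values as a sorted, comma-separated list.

n11, n16, n19, n34

Base: (n16, d=0).
Iteration 1: edges from {n16} -> (n19, d=1), (n34, d=1).
Iteration 2: edges from {n19,n34} -> (n11, d=2).
Iteration 3: no outgoing edges from {n11}; recursion stops.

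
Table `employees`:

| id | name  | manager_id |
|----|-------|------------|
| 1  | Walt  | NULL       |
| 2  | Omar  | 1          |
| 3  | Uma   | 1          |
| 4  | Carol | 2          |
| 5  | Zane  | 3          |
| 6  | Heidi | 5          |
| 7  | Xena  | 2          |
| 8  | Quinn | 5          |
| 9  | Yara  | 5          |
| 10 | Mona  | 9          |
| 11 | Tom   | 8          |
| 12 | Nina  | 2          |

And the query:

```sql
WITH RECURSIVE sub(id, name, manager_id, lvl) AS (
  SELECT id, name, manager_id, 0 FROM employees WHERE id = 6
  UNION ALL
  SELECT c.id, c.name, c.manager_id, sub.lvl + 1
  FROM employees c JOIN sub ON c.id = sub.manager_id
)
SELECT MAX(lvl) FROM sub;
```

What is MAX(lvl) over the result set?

3

Base: id=6 (Heidi), manager_id=5, lvl 0.
Iteration 1: join on id=5 -> Zane (id 5, manager_id=3, lvl 1).
Iteration 2: join on id=3 -> Uma (id 3, manager_id=1, lvl 2).
Iteration 3: join on id=1 -> Walt (id 1, manager_id=NULL, lvl 3).
Iteration 4: manager_id is NULL; no match; recursion stops.
lvl values: 0, 1, 2, 3; the maximum is 3.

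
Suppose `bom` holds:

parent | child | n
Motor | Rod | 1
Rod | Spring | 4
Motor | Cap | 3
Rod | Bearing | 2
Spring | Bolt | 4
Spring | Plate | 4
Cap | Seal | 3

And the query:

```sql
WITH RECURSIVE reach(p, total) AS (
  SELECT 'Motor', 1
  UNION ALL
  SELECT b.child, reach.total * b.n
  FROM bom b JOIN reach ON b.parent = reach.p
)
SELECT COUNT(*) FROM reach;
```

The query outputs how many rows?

Base: (Motor, total=1).
Iteration 1: components of {Motor} -> Cap = 1*3 = 3, Rod = 1*1 = 1.
Iteration 2: components of {Cap,Rod} -> Bearing = 1*2 = 2, Seal = 3*3 = 9, Spring = 1*4 = 4.
Iteration 3: components of {Bearing,Seal,Spring} -> Bolt = 4*4 = 16, Plate = 4*4 = 16.
Iteration 4: no further components; recursion stops.
Total rows emitted: 8.

8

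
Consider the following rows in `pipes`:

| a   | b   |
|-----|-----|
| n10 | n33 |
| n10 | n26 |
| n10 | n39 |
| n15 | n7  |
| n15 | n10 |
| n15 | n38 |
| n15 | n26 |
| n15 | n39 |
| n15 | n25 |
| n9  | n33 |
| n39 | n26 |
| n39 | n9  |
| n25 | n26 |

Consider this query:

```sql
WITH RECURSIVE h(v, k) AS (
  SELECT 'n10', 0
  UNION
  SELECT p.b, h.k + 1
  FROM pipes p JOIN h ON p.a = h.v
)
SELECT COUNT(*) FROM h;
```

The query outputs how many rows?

7

Base: (n10, k=0).
Iteration 1: edges from {n10} -> (n26, k=1), (n33, k=1), (n39, k=1).
Iteration 2: edges from {n26,n33,n39} -> (n26, k=2), (n9, k=2).
Iteration 3: edges from {n26,n9} -> (n33, k=3).
Iteration 4: no outgoing edges from {n33}; recursion stops.
Total rows emitted: 7.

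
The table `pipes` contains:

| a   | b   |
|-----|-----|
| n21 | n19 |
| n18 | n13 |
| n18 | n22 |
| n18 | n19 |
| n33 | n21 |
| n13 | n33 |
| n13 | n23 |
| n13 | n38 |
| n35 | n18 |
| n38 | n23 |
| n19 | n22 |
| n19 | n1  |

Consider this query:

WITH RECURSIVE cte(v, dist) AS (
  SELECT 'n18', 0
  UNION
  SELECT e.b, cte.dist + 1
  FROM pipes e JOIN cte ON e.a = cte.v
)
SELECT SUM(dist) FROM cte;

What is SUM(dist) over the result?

Base: (n18, dist=0).
Iteration 1: edges from {n18} -> (n13, dist=1), (n19, dist=1), (n22, dist=1).
Iteration 2: edges from {n13,n19,n22} -> (n1, dist=2), (n22, dist=2), (n23, dist=2), (n33, dist=2), (n38, dist=2).
Iteration 3: edges from {n1,n22,n23,n33,n38} -> (n21, dist=3), (n23, dist=3).
Iteration 4: edges from {n21,n23} -> (n19, dist=4).
Iteration 5: edges from {n19} -> (n1, dist=5), (n22, dist=5).
Iteration 6: no outgoing edges from {n1,n22}; recursion stops.
SUM(dist) = 0 + 1 + 1 + 1 + 2 + 2 + 2 + 2 + 2 + 3 + 3 + 4 + 5 + 5 = 33.

33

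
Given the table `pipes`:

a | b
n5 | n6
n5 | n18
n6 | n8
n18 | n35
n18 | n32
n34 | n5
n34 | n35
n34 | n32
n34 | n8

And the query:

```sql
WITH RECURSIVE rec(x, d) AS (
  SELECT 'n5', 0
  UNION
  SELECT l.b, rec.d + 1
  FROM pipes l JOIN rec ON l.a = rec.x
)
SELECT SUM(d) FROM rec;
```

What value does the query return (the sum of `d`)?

Base: (n5, d=0).
Iteration 1: edges from {n5} -> (n18, d=1), (n6, d=1).
Iteration 2: edges from {n18,n6} -> (n32, d=2), (n35, d=2), (n8, d=2).
Iteration 3: no outgoing edges from {n32,n35,n8}; recursion stops.
SUM(d) = 0 + 1 + 1 + 2 + 2 + 2 = 8.

8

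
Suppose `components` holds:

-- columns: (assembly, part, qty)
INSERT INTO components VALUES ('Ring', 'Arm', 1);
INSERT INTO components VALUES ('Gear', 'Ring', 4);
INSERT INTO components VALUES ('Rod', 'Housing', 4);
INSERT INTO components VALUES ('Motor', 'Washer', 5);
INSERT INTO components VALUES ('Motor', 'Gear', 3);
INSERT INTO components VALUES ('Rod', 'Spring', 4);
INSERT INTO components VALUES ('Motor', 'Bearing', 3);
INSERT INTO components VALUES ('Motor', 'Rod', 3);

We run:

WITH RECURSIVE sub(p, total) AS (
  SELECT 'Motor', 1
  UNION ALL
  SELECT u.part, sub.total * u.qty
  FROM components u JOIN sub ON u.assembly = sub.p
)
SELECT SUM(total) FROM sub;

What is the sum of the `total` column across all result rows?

63

Base: (Motor, total=1).
Iteration 1: components of {Motor} -> Bearing = 1*3 = 3, Gear = 1*3 = 3, Rod = 1*3 = 3, Washer = 1*5 = 5.
Iteration 2: components of {Bearing,Gear,Rod,Washer} -> Housing = 3*4 = 12, Ring = 3*4 = 12, Spring = 3*4 = 12.
Iteration 3: components of {Housing,Ring,Spring} -> Arm = 12*1 = 12.
Iteration 4: no further components; recursion stops.
SUM(total) = 1 + 3 + 3 + 3 + 5 + 12 + 12 + 12 + 12 = 63.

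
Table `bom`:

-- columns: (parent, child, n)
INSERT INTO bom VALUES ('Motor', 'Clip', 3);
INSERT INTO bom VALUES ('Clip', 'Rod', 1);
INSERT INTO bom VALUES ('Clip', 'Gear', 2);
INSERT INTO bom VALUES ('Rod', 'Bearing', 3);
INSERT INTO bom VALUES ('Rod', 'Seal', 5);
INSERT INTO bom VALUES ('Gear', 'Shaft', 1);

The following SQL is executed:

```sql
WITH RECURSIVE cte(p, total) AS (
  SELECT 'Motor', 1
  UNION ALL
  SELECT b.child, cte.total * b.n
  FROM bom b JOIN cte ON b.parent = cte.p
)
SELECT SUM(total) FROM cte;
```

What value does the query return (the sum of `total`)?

Base: (Motor, total=1).
Iteration 1: components of {Motor} -> Clip = 1*3 = 3.
Iteration 2: components of {Clip} -> Gear = 3*2 = 6, Rod = 3*1 = 3.
Iteration 3: components of {Gear,Rod} -> Bearing = 3*3 = 9, Seal = 3*5 = 15, Shaft = 6*1 = 6.
Iteration 4: no further components; recursion stops.
SUM(total) = 1 + 3 + 3 + 6 + 9 + 15 + 6 = 43.

43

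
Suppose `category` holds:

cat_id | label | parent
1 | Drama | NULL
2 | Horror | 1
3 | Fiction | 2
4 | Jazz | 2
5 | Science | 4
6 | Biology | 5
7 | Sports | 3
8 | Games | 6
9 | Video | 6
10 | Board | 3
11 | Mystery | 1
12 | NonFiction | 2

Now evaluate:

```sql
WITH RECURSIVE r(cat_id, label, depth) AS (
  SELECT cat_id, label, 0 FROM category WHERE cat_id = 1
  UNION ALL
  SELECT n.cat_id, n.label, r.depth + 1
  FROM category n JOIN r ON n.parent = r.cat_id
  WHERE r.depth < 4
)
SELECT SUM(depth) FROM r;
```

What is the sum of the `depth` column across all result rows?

21

Base: cat_id=1 (Drama) at depth 0.
Iteration 1: rows with parent in {1} -> Horror (id 2, depth 1), Mystery (id 11, depth 1).
Iteration 2: rows with parent in {2,11} -> Fiction (id 3, depth 2), Jazz (id 4, depth 2), NonFiction (id 12, depth 2).
Iteration 3: rows with parent in {3,4,12} -> Science (id 5, depth 3), Sports (id 7, depth 3), Board (id 10, depth 3).
Iteration 4: rows with parent in {5,7,10} -> Biology (id 6, depth 4).
Iteration 5: depth < 4 fails for all current rows; recursion stops.
SUM(depth) = 0 + 1 + 1 + 2 + 2 + 2 + 3 + 3 + 3 + 4 = 21.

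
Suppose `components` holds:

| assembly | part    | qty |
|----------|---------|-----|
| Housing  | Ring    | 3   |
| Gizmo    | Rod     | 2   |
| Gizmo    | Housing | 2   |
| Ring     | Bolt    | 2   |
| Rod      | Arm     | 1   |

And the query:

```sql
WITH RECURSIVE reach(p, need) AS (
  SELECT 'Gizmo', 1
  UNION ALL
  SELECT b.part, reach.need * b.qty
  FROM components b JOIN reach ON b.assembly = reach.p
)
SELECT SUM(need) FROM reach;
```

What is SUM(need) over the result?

25

Base: (Gizmo, need=1).
Iteration 1: components of {Gizmo} -> Housing = 1*2 = 2, Rod = 1*2 = 2.
Iteration 2: components of {Housing,Rod} -> Arm = 2*1 = 2, Ring = 2*3 = 6.
Iteration 3: components of {Arm,Ring} -> Bolt = 6*2 = 12.
Iteration 4: no further components; recursion stops.
SUM(need) = 1 + 2 + 2 + 6 + 2 + 12 = 25.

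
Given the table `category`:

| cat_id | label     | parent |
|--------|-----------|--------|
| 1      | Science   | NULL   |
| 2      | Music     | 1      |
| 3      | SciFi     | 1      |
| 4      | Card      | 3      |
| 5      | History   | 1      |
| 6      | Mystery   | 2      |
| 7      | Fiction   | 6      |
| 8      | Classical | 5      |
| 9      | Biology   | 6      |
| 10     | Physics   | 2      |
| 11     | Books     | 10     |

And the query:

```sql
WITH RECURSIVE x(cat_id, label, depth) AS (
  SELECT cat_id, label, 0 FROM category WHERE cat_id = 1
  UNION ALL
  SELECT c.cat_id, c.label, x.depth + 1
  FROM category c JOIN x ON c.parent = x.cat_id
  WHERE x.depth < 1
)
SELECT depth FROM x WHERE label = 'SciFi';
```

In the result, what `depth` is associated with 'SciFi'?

Base: cat_id=1 (Science) at depth 0.
Iteration 1: rows with parent in {1} -> Music (id 2, depth 1), SciFi (id 3, depth 1), History (id 5, depth 1).
Iteration 2: depth < 1 fails for all current rows; recursion stops.

1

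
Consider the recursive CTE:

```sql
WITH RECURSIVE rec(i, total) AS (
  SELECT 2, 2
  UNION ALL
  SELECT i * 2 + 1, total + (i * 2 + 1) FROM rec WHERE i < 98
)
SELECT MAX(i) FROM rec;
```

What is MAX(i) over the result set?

Base: i=2, total=2.
Iteration 1: 2 < 98 holds -> i = 2 * 2 + 1 = 5, total = 2 + 5 = 7.
Iteration 2: 5 < 98 holds -> i = 5 * 2 + 1 = 11, total = 7 + 11 = 18.
Iteration 3: 11 < 98 holds -> i = 11 * 2 + 1 = 23, total = 18 + 23 = 41.
Iteration 4: 23 < 98 holds -> i = 23 * 2 + 1 = 47, total = 41 + 47 = 88.
Iteration 5: 47 < 98 holds -> i = 47 * 2 + 1 = 95, total = 88 + 95 = 183.
Iteration 6: 95 < 98 holds -> i = 95 * 2 + 1 = 191, total = 183 + 191 = 374.
Iteration 7: 191 < 98 fails; recursion stops.
i values: 2, 5, 11, 23, 47, 95, 191; the maximum is 191.

191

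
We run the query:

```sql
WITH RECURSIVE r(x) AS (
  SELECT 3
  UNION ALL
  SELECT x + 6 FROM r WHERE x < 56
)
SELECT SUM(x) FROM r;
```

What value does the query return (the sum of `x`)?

300

Base: x=3.
Iteration 1: 3 < 56 holds -> x = 3 + 6 = 9.
Iteration 2: 9 < 56 holds -> x = 9 + 6 = 15.
Iteration 3: 15 < 56 holds -> x = 15 + 6 = 21.
Iteration 4: 21 < 56 holds -> x = 21 + 6 = 27.
Iteration 5: 27 < 56 holds -> x = 27 + 6 = 33.
Iteration 6: 33 < 56 holds -> x = 33 + 6 = 39.
Iteration 7: 39 < 56 holds -> x = 39 + 6 = 45.
Iteration 8: 45 < 56 holds -> x = 45 + 6 = 51.
Iteration 9: 51 < 56 holds -> x = 51 + 6 = 57.
Iteration 10: 57 < 56 fails; recursion stops.
SUM(x) = 3 + 9 + 15 + 21 + 27 + 33 + 39 + 45 + 51 + 57 = 300.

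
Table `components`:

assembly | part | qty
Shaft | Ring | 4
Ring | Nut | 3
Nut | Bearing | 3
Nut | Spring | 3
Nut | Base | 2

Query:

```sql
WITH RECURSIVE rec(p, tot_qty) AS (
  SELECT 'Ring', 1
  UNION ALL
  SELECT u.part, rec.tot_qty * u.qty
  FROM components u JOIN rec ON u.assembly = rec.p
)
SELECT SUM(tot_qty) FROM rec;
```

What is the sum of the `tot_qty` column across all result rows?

Base: (Ring, tot_qty=1).
Iteration 1: components of {Ring} -> Nut = 1*3 = 3.
Iteration 2: components of {Nut} -> Base = 3*2 = 6, Bearing = 3*3 = 9, Spring = 3*3 = 9.
Iteration 3: no further components; recursion stops.
SUM(tot_qty) = 1 + 3 + 9 + 9 + 6 = 28.

28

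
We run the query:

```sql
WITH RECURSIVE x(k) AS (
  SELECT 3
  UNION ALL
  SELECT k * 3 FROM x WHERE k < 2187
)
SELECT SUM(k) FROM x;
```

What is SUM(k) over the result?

3279

Base: k=3.
Iteration 1: 3 < 2187 holds -> k = 3 * 3 = 9.
Iteration 2: 9 < 2187 holds -> k = 9 * 3 = 27.
Iteration 3: 27 < 2187 holds -> k = 27 * 3 = 81.
Iteration 4: 81 < 2187 holds -> k = 81 * 3 = 243.
Iteration 5: 243 < 2187 holds -> k = 243 * 3 = 729.
Iteration 6: 729 < 2187 holds -> k = 729 * 3 = 2187.
Iteration 7: 2187 < 2187 fails; recursion stops.
SUM(k) = 3 + 9 + 27 + 81 + 243 + 729 + 2187 = 3279.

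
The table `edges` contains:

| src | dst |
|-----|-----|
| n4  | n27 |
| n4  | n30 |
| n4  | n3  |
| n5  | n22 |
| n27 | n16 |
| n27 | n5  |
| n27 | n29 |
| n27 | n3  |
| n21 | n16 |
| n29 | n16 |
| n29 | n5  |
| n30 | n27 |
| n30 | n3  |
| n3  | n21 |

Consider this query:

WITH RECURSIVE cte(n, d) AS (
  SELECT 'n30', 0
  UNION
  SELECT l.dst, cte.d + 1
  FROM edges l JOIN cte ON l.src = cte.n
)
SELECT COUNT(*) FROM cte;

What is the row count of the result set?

Base: (n30, d=0).
Iteration 1: edges from {n30} -> (n27, d=1), (n3, d=1).
Iteration 2: edges from {n27,n3} -> (n16, d=2), (n21, d=2), (n29, d=2), (n3, d=2), (n5, d=2).
Iteration 3: edges from {n16,n21,n29,n3,n5} -> (n16, d=3), (n21, d=3), (n22, d=3), (n5, d=3). [UNION drops 1 duplicate row(s)]
Iteration 4: edges from {n16,n21,n22,n5} -> (n16, d=4), (n22, d=4).
Iteration 5: no outgoing edges from {n16,n22}; recursion stops.
Total rows emitted: 14.

14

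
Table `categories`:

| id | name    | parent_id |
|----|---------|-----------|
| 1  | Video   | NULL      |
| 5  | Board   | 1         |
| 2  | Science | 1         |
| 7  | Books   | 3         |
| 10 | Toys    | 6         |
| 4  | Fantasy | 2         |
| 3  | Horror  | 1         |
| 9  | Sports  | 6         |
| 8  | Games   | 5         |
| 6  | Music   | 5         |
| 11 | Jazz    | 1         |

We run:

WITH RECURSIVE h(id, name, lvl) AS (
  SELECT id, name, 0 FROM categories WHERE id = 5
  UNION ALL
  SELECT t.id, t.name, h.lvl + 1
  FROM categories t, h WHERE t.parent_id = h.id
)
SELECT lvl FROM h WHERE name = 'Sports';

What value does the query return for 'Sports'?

2

Base: id=5 (Board) at lvl 0.
Iteration 1: rows with parent_id in {5} -> Music (id 6, lvl 1), Games (id 8, lvl 1).
Iteration 2: rows with parent_id in {6,8} -> Sports (id 9, lvl 2), Toys (id 10, lvl 2).
Iteration 3: no rows with parent_id in {9,10}; recursion stops.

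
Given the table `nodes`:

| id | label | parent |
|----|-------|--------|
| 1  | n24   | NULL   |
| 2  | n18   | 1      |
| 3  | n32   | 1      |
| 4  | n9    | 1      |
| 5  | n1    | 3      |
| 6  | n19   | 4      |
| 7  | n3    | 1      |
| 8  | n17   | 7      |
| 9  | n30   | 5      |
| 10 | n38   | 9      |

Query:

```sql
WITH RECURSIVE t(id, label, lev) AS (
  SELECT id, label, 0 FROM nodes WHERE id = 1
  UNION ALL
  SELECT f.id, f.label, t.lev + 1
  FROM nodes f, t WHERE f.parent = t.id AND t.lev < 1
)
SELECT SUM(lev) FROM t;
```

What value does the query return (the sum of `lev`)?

Base: id=1 (n24) at lev 0.
Iteration 1: rows with parent in {1} -> n18 (id 2, lev 1), n32 (id 3, lev 1), n9 (id 4, lev 1), n3 (id 7, lev 1).
Iteration 2: lev < 1 fails for all current rows; recursion stops.
SUM(lev) = 0 + 1 + 1 + 1 + 1 = 4.

4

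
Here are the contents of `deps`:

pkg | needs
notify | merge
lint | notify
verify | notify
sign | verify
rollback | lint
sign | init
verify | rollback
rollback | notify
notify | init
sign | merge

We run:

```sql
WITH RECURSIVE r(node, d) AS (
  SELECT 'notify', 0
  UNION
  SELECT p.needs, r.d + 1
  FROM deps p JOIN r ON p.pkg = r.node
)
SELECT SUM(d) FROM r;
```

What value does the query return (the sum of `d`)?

Base: (notify, d=0).
Iteration 1: edges from {notify} -> (init, d=1), (merge, d=1).
Iteration 2: no outgoing edges from {init,merge}; recursion stops.
SUM(d) = 0 + 1 + 1 = 2.

2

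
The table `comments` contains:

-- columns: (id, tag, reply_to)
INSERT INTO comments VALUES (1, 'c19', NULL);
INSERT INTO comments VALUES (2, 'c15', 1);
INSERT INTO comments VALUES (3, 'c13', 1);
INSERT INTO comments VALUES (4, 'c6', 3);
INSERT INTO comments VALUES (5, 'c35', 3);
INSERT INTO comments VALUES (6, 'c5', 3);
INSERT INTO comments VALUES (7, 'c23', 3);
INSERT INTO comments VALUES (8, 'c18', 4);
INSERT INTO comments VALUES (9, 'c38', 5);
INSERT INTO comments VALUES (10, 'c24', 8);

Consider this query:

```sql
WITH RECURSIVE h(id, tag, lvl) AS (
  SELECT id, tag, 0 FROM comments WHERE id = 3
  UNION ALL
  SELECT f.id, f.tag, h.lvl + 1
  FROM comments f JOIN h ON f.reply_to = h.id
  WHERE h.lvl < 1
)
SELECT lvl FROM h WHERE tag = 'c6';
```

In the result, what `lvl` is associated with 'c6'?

Base: id=3 (c13) at lvl 0.
Iteration 1: rows with reply_to in {3} -> c6 (id 4, lvl 1), c35 (id 5, lvl 1), c5 (id 6, lvl 1), c23 (id 7, lvl 1).
Iteration 2: lvl < 1 fails for all current rows; recursion stops.

1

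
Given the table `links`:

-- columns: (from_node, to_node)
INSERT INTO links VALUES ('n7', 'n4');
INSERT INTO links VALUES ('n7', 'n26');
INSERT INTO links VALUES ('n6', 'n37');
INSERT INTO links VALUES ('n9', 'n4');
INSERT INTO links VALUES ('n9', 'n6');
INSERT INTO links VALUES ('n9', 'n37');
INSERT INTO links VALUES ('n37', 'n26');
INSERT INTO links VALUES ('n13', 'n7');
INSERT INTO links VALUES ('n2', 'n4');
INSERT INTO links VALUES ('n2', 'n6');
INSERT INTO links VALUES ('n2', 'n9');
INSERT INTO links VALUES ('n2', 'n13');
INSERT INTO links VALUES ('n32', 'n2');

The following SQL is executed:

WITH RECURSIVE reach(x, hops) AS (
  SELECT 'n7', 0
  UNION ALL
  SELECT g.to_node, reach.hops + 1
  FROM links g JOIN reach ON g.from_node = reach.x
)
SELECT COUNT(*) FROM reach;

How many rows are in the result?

Base: (n7, hops=0).
Iteration 1: edges from {n7} -> (n26, hops=1), (n4, hops=1).
Iteration 2: no outgoing edges from {n26,n4}; recursion stops.
Total rows emitted: 3.

3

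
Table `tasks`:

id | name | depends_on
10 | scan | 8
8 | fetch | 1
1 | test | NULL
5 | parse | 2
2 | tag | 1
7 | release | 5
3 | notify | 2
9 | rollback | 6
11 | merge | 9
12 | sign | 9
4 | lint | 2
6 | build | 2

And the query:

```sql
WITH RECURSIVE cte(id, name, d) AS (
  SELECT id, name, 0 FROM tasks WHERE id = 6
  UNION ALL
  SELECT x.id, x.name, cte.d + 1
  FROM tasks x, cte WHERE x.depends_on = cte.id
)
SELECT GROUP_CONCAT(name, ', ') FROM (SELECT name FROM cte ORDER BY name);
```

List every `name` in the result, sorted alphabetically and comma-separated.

build, merge, rollback, sign

Base: id=6 (build) at d 0.
Iteration 1: rows with depends_on in {6} -> rollback (id 9, d 1).
Iteration 2: rows with depends_on in {9} -> merge (id 11, d 2), sign (id 12, d 2).
Iteration 3: no rows with depends_on in {11,12}; recursion stops.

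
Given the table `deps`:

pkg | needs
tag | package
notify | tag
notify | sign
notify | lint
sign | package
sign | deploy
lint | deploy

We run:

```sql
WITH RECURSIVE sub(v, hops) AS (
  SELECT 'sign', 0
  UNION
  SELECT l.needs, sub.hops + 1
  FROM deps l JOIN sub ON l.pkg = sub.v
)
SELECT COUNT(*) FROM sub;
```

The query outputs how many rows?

3

Base: (sign, hops=0).
Iteration 1: edges from {sign} -> (deploy, hops=1), (package, hops=1).
Iteration 2: no outgoing edges from {deploy,package}; recursion stops.
Total rows emitted: 3.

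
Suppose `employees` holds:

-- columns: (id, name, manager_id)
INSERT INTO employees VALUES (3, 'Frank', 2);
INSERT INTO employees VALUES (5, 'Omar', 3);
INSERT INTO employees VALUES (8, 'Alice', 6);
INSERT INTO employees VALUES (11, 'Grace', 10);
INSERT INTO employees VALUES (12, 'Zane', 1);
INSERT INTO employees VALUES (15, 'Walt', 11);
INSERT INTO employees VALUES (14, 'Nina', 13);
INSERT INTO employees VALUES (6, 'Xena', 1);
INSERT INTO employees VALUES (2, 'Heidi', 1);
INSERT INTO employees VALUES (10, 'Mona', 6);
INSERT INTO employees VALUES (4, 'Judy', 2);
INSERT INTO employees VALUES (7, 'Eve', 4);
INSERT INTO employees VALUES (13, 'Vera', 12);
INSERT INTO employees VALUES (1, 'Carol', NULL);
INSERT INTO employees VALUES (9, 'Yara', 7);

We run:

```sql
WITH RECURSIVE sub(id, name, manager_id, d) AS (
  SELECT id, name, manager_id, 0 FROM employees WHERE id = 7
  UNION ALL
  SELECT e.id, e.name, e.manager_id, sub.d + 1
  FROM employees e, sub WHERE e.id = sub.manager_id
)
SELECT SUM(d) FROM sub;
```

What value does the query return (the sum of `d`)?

Base: id=7 (Eve), manager_id=4, d 0.
Iteration 1: join on id=4 -> Judy (id 4, manager_id=2, d 1).
Iteration 2: join on id=2 -> Heidi (id 2, manager_id=1, d 2).
Iteration 3: join on id=1 -> Carol (id 1, manager_id=NULL, d 3).
Iteration 4: manager_id is NULL; no match; recursion stops.
SUM(d) = 0 + 1 + 2 + 3 = 6.

6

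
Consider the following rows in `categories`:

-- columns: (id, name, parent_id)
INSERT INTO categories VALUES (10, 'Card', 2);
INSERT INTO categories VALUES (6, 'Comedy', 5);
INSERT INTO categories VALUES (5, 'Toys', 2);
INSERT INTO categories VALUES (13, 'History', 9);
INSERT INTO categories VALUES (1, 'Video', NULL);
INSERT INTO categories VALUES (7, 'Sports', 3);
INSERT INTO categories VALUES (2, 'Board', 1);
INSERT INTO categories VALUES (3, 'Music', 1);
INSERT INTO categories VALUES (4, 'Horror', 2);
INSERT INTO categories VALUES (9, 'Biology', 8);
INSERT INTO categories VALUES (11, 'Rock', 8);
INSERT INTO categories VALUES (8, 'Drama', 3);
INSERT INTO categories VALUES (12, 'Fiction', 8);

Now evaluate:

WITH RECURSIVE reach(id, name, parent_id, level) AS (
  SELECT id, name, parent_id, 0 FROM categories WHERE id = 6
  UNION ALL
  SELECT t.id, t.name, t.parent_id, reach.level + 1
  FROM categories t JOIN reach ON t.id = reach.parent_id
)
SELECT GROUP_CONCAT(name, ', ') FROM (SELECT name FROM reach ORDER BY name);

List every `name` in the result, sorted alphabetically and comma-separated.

Board, Comedy, Toys, Video

Base: id=6 (Comedy), parent_id=5, level 0.
Iteration 1: join on id=5 -> Toys (id 5, parent_id=2, level 1).
Iteration 2: join on id=2 -> Board (id 2, parent_id=1, level 2).
Iteration 3: join on id=1 -> Video (id 1, parent_id=NULL, level 3).
Iteration 4: parent_id is NULL; no match; recursion stops.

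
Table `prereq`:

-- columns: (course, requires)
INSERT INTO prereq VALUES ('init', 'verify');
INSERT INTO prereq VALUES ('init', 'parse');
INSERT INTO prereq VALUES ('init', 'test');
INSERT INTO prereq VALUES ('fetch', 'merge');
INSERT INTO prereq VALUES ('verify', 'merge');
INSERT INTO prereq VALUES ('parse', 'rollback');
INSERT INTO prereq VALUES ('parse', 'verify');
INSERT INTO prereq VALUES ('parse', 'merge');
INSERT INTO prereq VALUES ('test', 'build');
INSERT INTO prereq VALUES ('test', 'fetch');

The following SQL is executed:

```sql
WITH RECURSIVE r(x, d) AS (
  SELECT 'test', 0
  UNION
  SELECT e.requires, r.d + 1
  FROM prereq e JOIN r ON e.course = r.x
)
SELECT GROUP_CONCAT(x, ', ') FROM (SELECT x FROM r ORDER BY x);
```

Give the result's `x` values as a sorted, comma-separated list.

Base: (test, d=0).
Iteration 1: edges from {test} -> (build, d=1), (fetch, d=1).
Iteration 2: edges from {build,fetch} -> (merge, d=2).
Iteration 3: no outgoing edges from {merge}; recursion stops.

build, fetch, merge, test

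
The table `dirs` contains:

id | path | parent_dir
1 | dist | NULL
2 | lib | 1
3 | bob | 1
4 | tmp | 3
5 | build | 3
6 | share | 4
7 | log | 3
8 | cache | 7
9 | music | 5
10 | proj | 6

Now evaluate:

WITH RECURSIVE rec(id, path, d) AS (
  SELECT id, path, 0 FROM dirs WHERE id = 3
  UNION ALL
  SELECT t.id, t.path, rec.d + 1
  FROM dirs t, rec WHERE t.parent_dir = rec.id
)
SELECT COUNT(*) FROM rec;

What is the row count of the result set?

Base: id=3 (bob) at d 0.
Iteration 1: rows with parent_dir in {3} -> tmp (id 4, d 1), build (id 5, d 1), log (id 7, d 1).
Iteration 2: rows with parent_dir in {4,5,7} -> share (id 6, d 2), cache (id 8, d 2), music (id 9, d 2).
Iteration 3: rows with parent_dir in {6,8,9} -> proj (id 10, d 3).
Iteration 4: no rows with parent_dir in {10}; recursion stops.
Total rows emitted: 8.

8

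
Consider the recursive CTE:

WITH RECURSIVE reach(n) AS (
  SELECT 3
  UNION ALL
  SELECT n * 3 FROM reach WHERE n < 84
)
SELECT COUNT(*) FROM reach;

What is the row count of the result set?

Base: n=3.
Iteration 1: 3 < 84 holds -> n = 3 * 3 = 9.
Iteration 2: 9 < 84 holds -> n = 9 * 3 = 27.
Iteration 3: 27 < 84 holds -> n = 27 * 3 = 81.
Iteration 4: 81 < 84 holds -> n = 81 * 3 = 243.
Iteration 5: 243 < 84 fails; recursion stops.
Total rows emitted: 5.

5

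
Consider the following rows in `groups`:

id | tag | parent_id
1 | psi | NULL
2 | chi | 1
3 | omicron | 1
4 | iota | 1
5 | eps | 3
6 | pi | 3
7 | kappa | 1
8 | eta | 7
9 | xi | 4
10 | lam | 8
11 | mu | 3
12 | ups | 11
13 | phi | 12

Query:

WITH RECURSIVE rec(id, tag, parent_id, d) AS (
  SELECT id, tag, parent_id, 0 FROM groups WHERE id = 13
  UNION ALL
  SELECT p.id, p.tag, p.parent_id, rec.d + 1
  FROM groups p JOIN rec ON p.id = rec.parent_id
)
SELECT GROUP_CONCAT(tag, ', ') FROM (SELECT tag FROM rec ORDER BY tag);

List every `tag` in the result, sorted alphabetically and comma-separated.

Base: id=13 (phi), parent_id=12, d 0.
Iteration 1: join on id=12 -> ups (id 12, parent_id=11, d 1).
Iteration 2: join on id=11 -> mu (id 11, parent_id=3, d 2).
Iteration 3: join on id=3 -> omicron (id 3, parent_id=1, d 3).
Iteration 4: join on id=1 -> psi (id 1, parent_id=NULL, d 4).
Iteration 5: parent_id is NULL; no match; recursion stops.

mu, omicron, phi, psi, ups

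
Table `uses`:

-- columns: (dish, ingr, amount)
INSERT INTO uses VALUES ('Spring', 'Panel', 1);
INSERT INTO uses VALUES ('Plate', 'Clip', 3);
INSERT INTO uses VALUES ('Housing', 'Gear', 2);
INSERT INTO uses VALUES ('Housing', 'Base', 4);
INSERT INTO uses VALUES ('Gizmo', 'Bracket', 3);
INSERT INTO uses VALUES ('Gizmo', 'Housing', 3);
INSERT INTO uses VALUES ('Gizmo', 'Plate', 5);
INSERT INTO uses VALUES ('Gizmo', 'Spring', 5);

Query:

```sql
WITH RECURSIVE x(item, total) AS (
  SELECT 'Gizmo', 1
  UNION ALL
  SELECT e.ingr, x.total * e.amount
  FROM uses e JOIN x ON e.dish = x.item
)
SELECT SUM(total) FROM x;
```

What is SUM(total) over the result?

55

Base: (Gizmo, total=1).
Iteration 1: components of {Gizmo} -> Bracket = 1*3 = 3, Housing = 1*3 = 3, Plate = 1*5 = 5, Spring = 1*5 = 5.
Iteration 2: components of {Bracket,Housing,Plate,Spring} -> Base = 3*4 = 12, Clip = 5*3 = 15, Gear = 3*2 = 6, Panel = 5*1 = 5.
Iteration 3: no further components; recursion stops.
SUM(total) = 1 + 5 + 3 + 5 + 3 + 15 + 5 + 12 + 6 = 55.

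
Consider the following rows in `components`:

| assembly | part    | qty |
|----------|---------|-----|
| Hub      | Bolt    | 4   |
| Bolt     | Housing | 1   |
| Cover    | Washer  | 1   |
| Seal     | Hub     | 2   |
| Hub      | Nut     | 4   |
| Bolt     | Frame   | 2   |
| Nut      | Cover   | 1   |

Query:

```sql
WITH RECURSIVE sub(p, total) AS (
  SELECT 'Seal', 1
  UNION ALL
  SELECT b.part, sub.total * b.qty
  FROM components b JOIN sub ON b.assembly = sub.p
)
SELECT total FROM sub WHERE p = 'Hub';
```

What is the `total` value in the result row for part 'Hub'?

2

Base: (Seal, total=1).
Iteration 1: components of {Seal} -> Hub = 1*2 = 2.
Iteration 2: components of {Hub} -> Bolt = 2*4 = 8, Nut = 2*4 = 8.
Iteration 3: components of {Bolt,Nut} -> Cover = 8*1 = 8, Frame = 8*2 = 16, Housing = 8*1 = 8.
Iteration 4: components of {Cover,Frame,Housing} -> Washer = 8*1 = 8.
Iteration 5: no further components; recursion stops.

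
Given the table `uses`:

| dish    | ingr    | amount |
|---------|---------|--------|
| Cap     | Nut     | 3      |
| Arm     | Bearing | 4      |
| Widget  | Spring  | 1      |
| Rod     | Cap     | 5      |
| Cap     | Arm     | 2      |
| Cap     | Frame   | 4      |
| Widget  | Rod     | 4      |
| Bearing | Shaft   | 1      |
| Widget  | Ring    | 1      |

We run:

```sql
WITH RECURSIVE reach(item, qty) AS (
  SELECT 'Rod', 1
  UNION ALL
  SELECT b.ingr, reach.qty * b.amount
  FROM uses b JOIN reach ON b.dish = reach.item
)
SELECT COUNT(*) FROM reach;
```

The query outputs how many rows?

7

Base: (Rod, qty=1).
Iteration 1: components of {Rod} -> Cap = 1*5 = 5.
Iteration 2: components of {Cap} -> Arm = 5*2 = 10, Frame = 5*4 = 20, Nut = 5*3 = 15.
Iteration 3: components of {Arm,Frame,Nut} -> Bearing = 10*4 = 40.
Iteration 4: components of {Bearing} -> Shaft = 40*1 = 40.
Iteration 5: no further components; recursion stops.
Total rows emitted: 7.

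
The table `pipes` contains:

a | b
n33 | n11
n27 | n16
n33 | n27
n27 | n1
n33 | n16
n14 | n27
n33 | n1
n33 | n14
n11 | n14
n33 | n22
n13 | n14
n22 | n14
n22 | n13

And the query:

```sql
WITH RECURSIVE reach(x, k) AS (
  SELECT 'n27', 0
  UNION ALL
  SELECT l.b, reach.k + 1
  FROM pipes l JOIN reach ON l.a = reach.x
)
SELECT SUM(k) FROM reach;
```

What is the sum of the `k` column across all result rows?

2

Base: (n27, k=0).
Iteration 1: edges from {n27} -> (n1, k=1), (n16, k=1).
Iteration 2: no outgoing edges from {n1,n16}; recursion stops.
SUM(k) = 0 + 1 + 1 = 2.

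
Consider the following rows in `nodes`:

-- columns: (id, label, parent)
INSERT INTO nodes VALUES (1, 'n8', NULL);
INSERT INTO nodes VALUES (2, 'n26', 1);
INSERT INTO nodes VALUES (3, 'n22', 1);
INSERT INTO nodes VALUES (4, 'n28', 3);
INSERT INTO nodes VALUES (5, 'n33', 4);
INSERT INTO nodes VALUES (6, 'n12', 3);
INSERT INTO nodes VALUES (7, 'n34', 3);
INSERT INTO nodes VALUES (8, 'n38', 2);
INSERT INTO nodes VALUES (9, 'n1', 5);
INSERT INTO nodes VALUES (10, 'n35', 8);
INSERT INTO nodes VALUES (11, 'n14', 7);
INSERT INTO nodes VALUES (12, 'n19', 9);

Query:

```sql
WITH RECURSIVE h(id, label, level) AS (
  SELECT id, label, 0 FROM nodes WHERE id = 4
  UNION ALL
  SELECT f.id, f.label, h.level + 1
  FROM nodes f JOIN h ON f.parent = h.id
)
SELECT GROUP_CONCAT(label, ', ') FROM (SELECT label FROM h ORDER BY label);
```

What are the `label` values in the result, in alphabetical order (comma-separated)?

n1, n19, n28, n33

Base: id=4 (n28) at level 0.
Iteration 1: rows with parent in {4} -> n33 (id 5, level 1).
Iteration 2: rows with parent in {5} -> n1 (id 9, level 2).
Iteration 3: rows with parent in {9} -> n19 (id 12, level 3).
Iteration 4: no rows with parent in {12}; recursion stops.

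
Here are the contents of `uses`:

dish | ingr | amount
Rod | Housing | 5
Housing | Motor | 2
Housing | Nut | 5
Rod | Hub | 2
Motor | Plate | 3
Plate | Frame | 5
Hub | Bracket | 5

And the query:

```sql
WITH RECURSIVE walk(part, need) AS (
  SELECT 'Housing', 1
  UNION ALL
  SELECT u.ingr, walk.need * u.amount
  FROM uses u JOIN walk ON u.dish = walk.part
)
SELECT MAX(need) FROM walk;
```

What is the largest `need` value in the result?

Base: (Housing, need=1).
Iteration 1: components of {Housing} -> Motor = 1*2 = 2, Nut = 1*5 = 5.
Iteration 2: components of {Motor,Nut} -> Plate = 2*3 = 6.
Iteration 3: components of {Plate} -> Frame = 6*5 = 30.
Iteration 4: no further components; recursion stops.
need values: 1, 2, 5, 6, 30; the maximum is 30.

30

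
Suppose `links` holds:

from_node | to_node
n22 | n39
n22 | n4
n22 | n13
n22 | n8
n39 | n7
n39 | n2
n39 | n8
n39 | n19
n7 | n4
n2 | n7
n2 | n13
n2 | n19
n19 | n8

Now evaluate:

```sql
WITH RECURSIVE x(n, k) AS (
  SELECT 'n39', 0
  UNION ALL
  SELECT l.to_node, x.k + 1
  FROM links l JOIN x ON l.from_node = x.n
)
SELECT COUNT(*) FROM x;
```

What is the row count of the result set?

Base: (n39, k=0).
Iteration 1: edges from {n39} -> (n19, k=1), (n2, k=1), (n7, k=1), (n8, k=1).
Iteration 2: edges from {n19,n2,n7,n8} -> (n13, k=2), (n19, k=2), (n4, k=2), (n7, k=2), (n8, k=2).
Iteration 3: edges from {n13,n19,n4,n7,n8} -> (n4, k=3), (n8, k=3).
Iteration 4: no outgoing edges from {n4,n8}; recursion stops.
Total rows emitted: 12.

12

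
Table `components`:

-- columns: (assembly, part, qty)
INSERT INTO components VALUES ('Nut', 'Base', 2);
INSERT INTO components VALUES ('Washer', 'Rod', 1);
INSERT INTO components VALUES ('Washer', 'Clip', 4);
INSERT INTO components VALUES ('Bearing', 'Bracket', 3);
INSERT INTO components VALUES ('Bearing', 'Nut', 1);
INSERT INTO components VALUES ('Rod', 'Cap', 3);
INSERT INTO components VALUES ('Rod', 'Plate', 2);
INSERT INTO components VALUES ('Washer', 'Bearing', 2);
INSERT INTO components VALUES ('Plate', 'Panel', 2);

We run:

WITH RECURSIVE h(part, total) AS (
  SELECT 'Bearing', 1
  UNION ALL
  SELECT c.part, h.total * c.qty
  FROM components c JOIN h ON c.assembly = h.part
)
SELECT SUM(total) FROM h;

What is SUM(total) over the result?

Base: (Bearing, total=1).
Iteration 1: components of {Bearing} -> Bracket = 1*3 = 3, Nut = 1*1 = 1.
Iteration 2: components of {Bracket,Nut} -> Base = 1*2 = 2.
Iteration 3: no further components; recursion stops.
SUM(total) = 1 + 1 + 3 + 2 = 7.

7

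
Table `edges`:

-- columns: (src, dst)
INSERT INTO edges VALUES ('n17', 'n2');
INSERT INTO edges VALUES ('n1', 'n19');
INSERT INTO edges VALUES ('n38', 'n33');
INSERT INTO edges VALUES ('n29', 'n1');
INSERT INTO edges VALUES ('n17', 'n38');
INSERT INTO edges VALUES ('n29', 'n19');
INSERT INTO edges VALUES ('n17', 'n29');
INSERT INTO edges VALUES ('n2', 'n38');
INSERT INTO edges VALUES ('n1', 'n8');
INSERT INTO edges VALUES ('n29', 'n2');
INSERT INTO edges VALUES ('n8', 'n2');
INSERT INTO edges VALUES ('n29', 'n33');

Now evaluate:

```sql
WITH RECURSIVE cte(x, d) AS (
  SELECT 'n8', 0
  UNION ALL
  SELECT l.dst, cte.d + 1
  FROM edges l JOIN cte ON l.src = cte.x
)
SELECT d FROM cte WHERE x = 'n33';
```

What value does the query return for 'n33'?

Base: (n8, d=0).
Iteration 1: edges from {n8} -> (n2, d=1).
Iteration 2: edges from {n2} -> (n38, d=2).
Iteration 3: edges from {n38} -> (n33, d=3).
Iteration 4: no outgoing edges from {n33}; recursion stops.

3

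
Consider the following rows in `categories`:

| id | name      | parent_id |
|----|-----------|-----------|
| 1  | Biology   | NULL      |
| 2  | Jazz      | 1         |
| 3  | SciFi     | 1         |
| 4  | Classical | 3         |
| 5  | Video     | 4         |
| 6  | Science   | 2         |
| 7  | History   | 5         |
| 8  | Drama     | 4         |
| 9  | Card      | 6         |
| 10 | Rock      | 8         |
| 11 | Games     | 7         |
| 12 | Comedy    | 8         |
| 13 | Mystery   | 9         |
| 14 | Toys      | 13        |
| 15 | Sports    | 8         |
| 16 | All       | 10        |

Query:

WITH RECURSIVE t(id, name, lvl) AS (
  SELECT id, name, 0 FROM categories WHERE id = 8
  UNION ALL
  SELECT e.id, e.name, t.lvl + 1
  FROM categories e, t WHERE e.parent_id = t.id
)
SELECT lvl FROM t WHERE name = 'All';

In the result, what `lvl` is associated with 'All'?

2

Base: id=8 (Drama) at lvl 0.
Iteration 1: rows with parent_id in {8} -> Rock (id 10, lvl 1), Comedy (id 12, lvl 1), Sports (id 15, lvl 1).
Iteration 2: rows with parent_id in {10,12,15} -> All (id 16, lvl 2).
Iteration 3: no rows with parent_id in {16}; recursion stops.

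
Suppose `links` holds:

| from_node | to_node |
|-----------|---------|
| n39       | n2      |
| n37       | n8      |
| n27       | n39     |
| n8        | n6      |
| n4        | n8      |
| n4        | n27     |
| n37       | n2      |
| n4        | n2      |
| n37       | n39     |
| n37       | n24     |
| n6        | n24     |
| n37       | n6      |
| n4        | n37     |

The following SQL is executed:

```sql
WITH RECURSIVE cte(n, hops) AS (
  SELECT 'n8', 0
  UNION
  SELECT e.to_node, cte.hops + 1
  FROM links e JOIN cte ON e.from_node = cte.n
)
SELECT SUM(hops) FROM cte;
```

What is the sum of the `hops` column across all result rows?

3

Base: (n8, hops=0).
Iteration 1: edges from {n8} -> (n6, hops=1).
Iteration 2: edges from {n6} -> (n24, hops=2).
Iteration 3: no outgoing edges from {n24}; recursion stops.
SUM(hops) = 0 + 1 + 2 = 3.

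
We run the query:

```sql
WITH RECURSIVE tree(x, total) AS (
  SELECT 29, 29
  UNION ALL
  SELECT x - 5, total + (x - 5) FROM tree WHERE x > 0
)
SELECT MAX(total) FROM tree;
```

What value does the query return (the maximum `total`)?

99

Base: x=29, total=29.
Iteration 1: 29 > 0 holds -> x = 29 - 5 = 24, total = 29 + 24 = 53.
Iteration 2: 24 > 0 holds -> x = 24 - 5 = 19, total = 53 + 19 = 72.
Iteration 3: 19 > 0 holds -> x = 19 - 5 = 14, total = 72 + 14 = 86.
Iteration 4: 14 > 0 holds -> x = 14 - 5 = 9, total = 86 + 9 = 95.
Iteration 5: 9 > 0 holds -> x = 9 - 5 = 4, total = 95 + 4 = 99.
Iteration 6: 4 > 0 holds -> x = 4 - 5 = -1, total = 99 + -1 = 98.
Iteration 7: -1 > 0 fails; recursion stops.
total values: 29, 53, 72, 86, 95, 99, 98; the maximum is 99.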